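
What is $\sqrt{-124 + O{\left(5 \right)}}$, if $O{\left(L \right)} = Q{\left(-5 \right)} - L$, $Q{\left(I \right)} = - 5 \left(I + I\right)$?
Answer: $i \sqrt{79} \approx 8.8882 i$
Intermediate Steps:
$Q{\left(I \right)} = - 10 I$ ($Q{\left(I \right)} = - 5 \cdot 2 I = - 10 I$)
$O{\left(L \right)} = 50 - L$ ($O{\left(L \right)} = \left(-10\right) \left(-5\right) - L = 50 - L$)
$\sqrt{-124 + O{\left(5 \right)}} = \sqrt{-124 + \left(50 - 5\right)} = \sqrt{-124 + 45} = \sqrt{-79} = i \sqrt{79}$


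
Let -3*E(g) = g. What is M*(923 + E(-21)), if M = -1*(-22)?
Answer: 20460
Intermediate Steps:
E(g) = -g/3
M = 22
M*(923 + E(-21)) = 22*(923 - 1/3*(-21)) = 22*(923 + 7) = 22*930 = 20460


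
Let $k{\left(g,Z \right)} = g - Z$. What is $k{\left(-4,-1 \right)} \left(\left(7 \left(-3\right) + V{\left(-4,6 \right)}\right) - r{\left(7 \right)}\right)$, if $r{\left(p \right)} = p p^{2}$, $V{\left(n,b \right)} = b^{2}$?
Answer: $984$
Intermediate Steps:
$r{\left(p \right)} = p^{3}$
$k{\left(-4,-1 \right)} \left(\left(7 \left(-3\right) + V{\left(-4,6 \right)}\right) - r{\left(7 \right)}\right) = \left(-4 - -1\right) \left(\left(7 \left(-3\right) + 6^{2}\right) - 7^{3}\right) = \left(-4 + 1\right) \left(\left(-21 + 36\right) - 343\right) = - 3 \left(15 - 343\right) = \left(-3\right) \left(-328\right) = 984$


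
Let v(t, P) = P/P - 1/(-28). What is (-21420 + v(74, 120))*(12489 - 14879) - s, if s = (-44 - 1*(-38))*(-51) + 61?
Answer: 716673407/14 ≈ 5.1191e+7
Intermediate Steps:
v(t, P) = 29/28 (v(t, P) = 1 - 1*(-1/28) = 1 + 1/28 = 29/28)
s = 367 (s = (-44 + 38)*(-51) + 61 = -6*(-51) + 61 = 306 + 61 = 367)
(-21420 + v(74, 120))*(12489 - 14879) - s = (-21420 + 29/28)*(12489 - 14879) - 1*367 = -599731/28*(-2390) - 367 = 716678545/14 - 367 = 716673407/14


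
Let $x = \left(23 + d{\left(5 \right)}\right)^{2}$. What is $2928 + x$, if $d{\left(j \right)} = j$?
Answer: $3712$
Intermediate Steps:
$x = 784$ ($x = \left(23 + 5\right)^{2} = 28^{2} = 784$)
$2928 + x = 2928 + 784 = 3712$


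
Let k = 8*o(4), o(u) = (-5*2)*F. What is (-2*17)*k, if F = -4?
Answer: -10880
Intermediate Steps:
o(u) = 40 (o(u) = -5*2*(-4) = -10*(-4) = 40)
k = 320 (k = 8*40 = 320)
(-2*17)*k = -2*17*320 = -34*320 = -10880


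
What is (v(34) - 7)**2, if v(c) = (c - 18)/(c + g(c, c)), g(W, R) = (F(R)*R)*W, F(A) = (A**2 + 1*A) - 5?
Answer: 22988390533641/469152392809 ≈ 49.000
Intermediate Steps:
F(A) = -5 + A + A**2 (F(A) = (A**2 + A) - 5 = (A + A**2) - 5 = -5 + A + A**2)
g(W, R) = R*W*(-5 + R + R**2) (g(W, R) = ((-5 + R + R**2)*R)*W = (R*(-5 + R + R**2))*W = R*W*(-5 + R + R**2))
v(c) = (-18 + c)/(c + c**2*(-5 + c + c**2)) (v(c) = (c - 18)/(c + c*c*(-5 + c + c**2)) = (-18 + c)/(c + c**2*(-5 + c + c**2)))
(v(34) - 7)**2 = ((-18 + 34)/(34*(1 + 34*(-5 + 34 + 34**2))) - 7)**2 = ((1/34)*16/(1 + 34*(-5 + 34 + 1156)) - 7)**2 = ((1/34)*16/(1 + 34*1185) - 7)**2 = ((1/34)*16/(1 + 40290) - 7)**2 = ((1/34)*16/40291 - 7)**2 = ((1/34)*(1/40291)*16 - 7)**2 = (8/684947 - 7)**2 = (-4794621/684947)**2 = 22988390533641/469152392809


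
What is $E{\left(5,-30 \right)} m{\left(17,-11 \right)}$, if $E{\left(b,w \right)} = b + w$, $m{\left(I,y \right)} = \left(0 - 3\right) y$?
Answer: $-825$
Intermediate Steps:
$m{\left(I,y \right)} = - 3 y$
$E{\left(5,-30 \right)} m{\left(17,-11 \right)} = \left(5 - 30\right) \left(\left(-3\right) \left(-11\right)\right) = \left(-25\right) 33 = -825$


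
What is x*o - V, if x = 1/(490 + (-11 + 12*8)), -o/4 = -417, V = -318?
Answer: 184518/575 ≈ 320.90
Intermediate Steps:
o = 1668 (o = -4*(-417) = 1668)
x = 1/575 (x = 1/(490 + (-11 + 96)) = 1/(490 + 85) = 1/575 ≈ 0.0017391)
x*o - V = (1/575)*1668 - 1*(-318) = 1668/575 + 318 = 184518/575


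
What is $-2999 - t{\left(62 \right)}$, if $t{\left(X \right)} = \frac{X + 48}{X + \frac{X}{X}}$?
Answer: $- \frac{189047}{63} \approx -3000.7$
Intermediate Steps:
$t{\left(X \right)} = \frac{48 + X}{1 + X}$ ($t{\left(X \right)} = \frac{48 + X}{X + 1} = \frac{48 + X}{1 + X}$)
$-2999 - t{\left(62 \right)} = -2999 - \frac{48 + 62}{1 + 62} = -2999 - \frac{1}{63} \cdot 110 = -2999 - \frac{110}{63} = - \frac{189047}{63}$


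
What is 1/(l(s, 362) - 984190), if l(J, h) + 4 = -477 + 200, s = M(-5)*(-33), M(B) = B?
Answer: -1/984471 ≈ -1.0158e-6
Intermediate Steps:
s = 165 (s = -5*(-33) = 165)
l(J, h) = -281 (l(J, h) = -4 + (-477 + 200) = -4 - 277 = -281)
1/(l(s, 362) - 984190) = 1/(-281 - 984190) = 1/(-984471) = -1/984471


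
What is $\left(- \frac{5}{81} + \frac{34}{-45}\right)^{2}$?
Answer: $\frac{109561}{164025} \approx 0.66795$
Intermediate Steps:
$\left(- \frac{5}{81} + \frac{34}{-45}\right)^{2} = \left(\left(-5\right) \frac{1}{81} + 34 \left(- \frac{1}{45}\right)\right)^{2} = \left(- \frac{5}{81} - \frac{34}{45}\right)^{2} = \left(- \frac{331}{405}\right)^{2} = \frac{109561}{164025}$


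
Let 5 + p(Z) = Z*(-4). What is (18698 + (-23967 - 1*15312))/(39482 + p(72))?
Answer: -20581/39189 ≈ -0.52517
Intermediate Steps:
p(Z) = -5 - 4*Z (p(Z) = -5 + Z*(-4) = -5 - 4*Z)
(18698 + (-23967 - 1*15312))/(39482 + p(72)) = (18698 + (-23967 - 1*15312))/(39482 + (-5 - 4*72)) = (18698 + (-23967 - 15312))/(39482 + (-5 - 288)) = (18698 - 39279)/(39482 - 293) = -20581/39189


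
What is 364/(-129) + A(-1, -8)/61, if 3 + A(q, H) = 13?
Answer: -20914/7869 ≈ -2.6578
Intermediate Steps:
A(q, H) = 10 (A(q, H) = -3 + 13 = 10)
364/(-129) + A(-1, -8)/61 = 364/(-129) + 10/61 = 364*(-1/129) + 10*(1/61) = -364/129 + 10/61 = -20914/7869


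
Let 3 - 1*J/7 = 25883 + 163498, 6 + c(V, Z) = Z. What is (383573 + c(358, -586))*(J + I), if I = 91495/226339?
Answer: -114911648464445519/226339 ≈ -5.0770e+11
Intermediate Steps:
c(V, Z) = -6 + Z
J = -1325646 (J = 21 - 7*(25883 + 163498) = 21 - 7*189381 = 21 - 1325667 = -1325646)
I = 91495/226339 (I = 91495*(1/226339) = 91495/226339 ≈ 0.40424)
(383573 + c(358, -586))*(J + I) = (383573 + (-6 - 586))*(-1325646 + 91495/226339) = (383573 - 592)*(-300045298499/226339) = 382981*(-300045298499/226339) = -114911648464445519/226339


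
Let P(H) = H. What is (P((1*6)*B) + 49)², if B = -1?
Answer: 1849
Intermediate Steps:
(P((1*6)*B) + 49)² = ((1*6)*(-1) + 49)² = (6*(-1) + 49)² = (-6 + 49)² = 43² = 1849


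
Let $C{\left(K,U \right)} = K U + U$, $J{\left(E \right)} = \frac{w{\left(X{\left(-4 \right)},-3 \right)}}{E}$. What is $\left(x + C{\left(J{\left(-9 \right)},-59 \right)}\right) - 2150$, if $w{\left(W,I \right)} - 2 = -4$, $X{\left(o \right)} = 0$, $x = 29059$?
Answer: $\frac{241532}{9} \approx 26837.0$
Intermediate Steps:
$w{\left(W,I \right)} = -2$ ($w{\left(W,I \right)} = 2 - 4 = -2$)
$J{\left(E \right)} = - \frac{2}{E}$
$C{\left(K,U \right)} = U + K U$
$\left(x + C{\left(J{\left(-9 \right)},-59 \right)}\right) - 2150 = \left(29059 - 59 \left(1 - \frac{2}{-9}\right)\right) - 2150 = \left(29059 - 59 \left(1 - - \frac{2}{9}\right)\right) - 2150 = \left(29059 - 59 \left(1 + \frac{2}{9}\right)\right) - 2150 = \left(29059 - \frac{649}{9}\right) - 2150 = \frac{260882}{9} - 2150 = \frac{241532}{9}$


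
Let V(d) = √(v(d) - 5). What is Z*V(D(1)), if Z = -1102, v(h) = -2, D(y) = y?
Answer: -1102*I*√7 ≈ -2915.6*I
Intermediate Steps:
V(d) = I*√7 (V(d) = √(-2 - 5) = √(-7) = I*√7)
Z*V(D(1)) = -1102*I*√7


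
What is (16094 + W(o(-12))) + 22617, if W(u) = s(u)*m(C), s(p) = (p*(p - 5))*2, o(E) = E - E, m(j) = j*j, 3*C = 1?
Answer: 38711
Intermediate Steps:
C = ⅓ (C = (⅓)*1 = ⅓ ≈ 0.33333)
m(j) = j²
o(E) = 0
s(p) = 2*p*(-5 + p) (s(p) = (p*(-5 + p))*2 = 2*p*(-5 + p))
W(u) = 2*u*(-5 + u)/9 (W(u) = (2*u*(-5 + u))*(⅓)² = (2*u*(-5 + u))*(⅑) = 2*u*(-5 + u)/9)
(16094 + W(o(-12))) + 22617 = (16094 + (2/9)*0*(-5 + 0)) + 22617 = (16094 + (2/9)*0*(-5)) + 22617 = (16094 + 0) + 22617 = 16094 + 22617 = 38711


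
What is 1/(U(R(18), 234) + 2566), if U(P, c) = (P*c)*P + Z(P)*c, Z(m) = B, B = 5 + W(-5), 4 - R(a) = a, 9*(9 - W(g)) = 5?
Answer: 1/51576 ≈ 1.9389e-5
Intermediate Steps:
W(g) = 76/9 (W(g) = 9 - 1/9*5 = 9 - 5/9 = 76/9)
R(a) = 4 - a
B = 121/9 (B = 5 + 76/9 = 121/9 ≈ 13.444)
Z(m) = 121/9
U(P, c) = 121*c/9 + c*P**2 (U(P, c) = (P*c)*P + 121*c/9 = c*P**2 + 121*c/9 = 121*c/9 + c*P**2)
1/(U(R(18), 234) + 2566) = 1/((1/9)*234*(121 + 9*(4 - 1*18)**2) + 2566) = 1/((1/9)*234*(121 + 9*(4 - 18)**2) + 2566) = 1/((1/9)*234*(121 + 9*(-14)**2) + 2566) = 1/((1/9)*234*(121 + 9*196) + 2566) = 1/((1/9)*234*(121 + 1764) + 2566) = 1/((1/9)*234*1885 + 2566) = 1/(49010 + 2566) = 1/51576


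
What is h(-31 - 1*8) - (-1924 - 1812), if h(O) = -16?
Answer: 3720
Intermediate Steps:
h(-31 - 1*8) - (-1924 - 1812) = -16 - (-1924 - 1812) = -16 - 1*(-3736) = -16 + 3736 = 3720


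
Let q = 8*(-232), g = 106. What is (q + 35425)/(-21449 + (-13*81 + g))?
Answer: -33569/22396 ≈ -1.4989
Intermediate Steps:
q = -1856
(q + 35425)/(-21449 + (-13*81 + g)) = (-1856 + 35425)/(-21449 + (-13*81 + 106)) = 33569/(-21449 + (-1053 + 106)) = 33569/(-21449 - 947) = 33569/(-22396) = 33569*(-1/22396) = -33569/22396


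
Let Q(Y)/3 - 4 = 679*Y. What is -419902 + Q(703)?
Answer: 1012121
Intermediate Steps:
Q(Y) = 12 + 2037*Y (Q(Y) = 12 + 3*(679*Y) = 12 + 2037*Y)
-419902 + Q(703) = -419902 + (12 + 2037*703) = -419902 + (12 + 1432011) = -419902 + 1432023 = 1012121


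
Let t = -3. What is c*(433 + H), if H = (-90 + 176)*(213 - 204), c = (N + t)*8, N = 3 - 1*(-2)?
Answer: 19312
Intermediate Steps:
N = 5 (N = 3 + 2 = 5)
c = 16 (c = (5 - 3)*8 = 2*8 = 16)
H = 774 (H = 86*9 = 774)
c*(433 + H) = 16*(433 + 774) = 16*1207 = 19312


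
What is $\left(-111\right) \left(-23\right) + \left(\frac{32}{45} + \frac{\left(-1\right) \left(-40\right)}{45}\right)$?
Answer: $\frac{12773}{5} \approx 2554.6$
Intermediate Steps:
$\left(-111\right) \left(-23\right) + \left(\frac{32}{45} + \frac{\left(-1\right) \left(-40\right)}{45}\right) = 2553 + \left(32 \cdot \frac{1}{45} + 40 \cdot \frac{1}{45}\right) = 2553 + \left(\frac{32}{45} + \frac{8}{9}\right) = 2553 + \frac{8}{5} = \frac{12773}{5}$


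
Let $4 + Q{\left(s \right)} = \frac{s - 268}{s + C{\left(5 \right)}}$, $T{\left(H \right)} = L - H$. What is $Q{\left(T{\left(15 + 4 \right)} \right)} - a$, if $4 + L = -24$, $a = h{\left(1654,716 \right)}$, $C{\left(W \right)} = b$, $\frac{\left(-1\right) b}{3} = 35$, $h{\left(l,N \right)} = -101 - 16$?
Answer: $\frac{17491}{152} \approx 115.07$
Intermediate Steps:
$h{\left(l,N \right)} = -117$ ($h{\left(l,N \right)} = -101 - 16 = -117$)
$b = -105$ ($b = \left(-3\right) 35 = -105$)
$C{\left(W \right)} = -105$
$a = -117$
$L = -28$ ($L = -4 - 24 = -28$)
$T{\left(H \right)} = -28 - H$
$Q{\left(s \right)} = -4 + \frac{-268 + s}{-105 + s}$ ($Q{\left(s \right)} = -4 + \frac{s - 268}{s - 105} = -4 + \frac{-268 + s}{-105 + s}$)
$Q{\left(T{\left(15 + 4 \right)} \right)} - a = \frac{152 - 3 \left(-28 - \left(15 + 4\right)\right)}{-105 - 47} - -117 = \frac{152 - 3 \left(-28 - 19\right)}{-105 - 47} + 117 = \frac{152 - -141}{-105 - 47} + 117 = \frac{152 + 141}{-152} + 117 = \left(- \frac{1}{152}\right) 293 + 117 = - \frac{293}{152} + 117 = \frac{17491}{152}$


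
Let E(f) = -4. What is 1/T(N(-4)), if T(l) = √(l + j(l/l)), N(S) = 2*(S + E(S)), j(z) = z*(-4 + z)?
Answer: -I*√19/19 ≈ -0.22942*I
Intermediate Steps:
N(S) = -8 + 2*S (N(S) = 2*(S - 4) = 2*(-4 + S) = -8 + 2*S)
T(l) = √(-3 + l) (T(l) = √(l + (l/l)*(-4 + l/l)) = √(l + 1*(-4 + 1)) = √(l + 1*(-3)) = √(l - 3) = √(-3 + l))
1/T(N(-4)) = 1/(√(-3 + (-8 + 2*(-4)))) = 1/(√(-3 + (-8 - 8))) = 1/(√(-3 - 16)) = 1/(√(-19)) = 1/(I*√19) = -I*√19/19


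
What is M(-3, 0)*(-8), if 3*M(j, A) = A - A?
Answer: 0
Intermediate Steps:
M(j, A) = 0 (M(j, A) = (A - A)/3 = (⅓)*0 = 0)
M(-3, 0)*(-8) = 0*(-8) = 0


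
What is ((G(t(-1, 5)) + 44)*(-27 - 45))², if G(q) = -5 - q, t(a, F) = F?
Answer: 5992704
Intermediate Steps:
((G(t(-1, 5)) + 44)*(-27 - 45))² = (((-5 - 1*5) + 44)*(-27 - 45))² = (((-5 - 5) + 44)*(-72))² = ((-10 + 44)*(-72))² = (34*(-72))² = (-2448)² = 5992704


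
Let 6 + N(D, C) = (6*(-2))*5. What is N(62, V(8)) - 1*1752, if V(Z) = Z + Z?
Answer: -1818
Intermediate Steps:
V(Z) = 2*Z
N(D, C) = -66 (N(D, C) = -6 + (6*(-2))*5 = -6 - 12*5 = -6 - 60 = -66)
N(62, V(8)) - 1*1752 = -66 - 1*1752 = -66 - 1752 = -1818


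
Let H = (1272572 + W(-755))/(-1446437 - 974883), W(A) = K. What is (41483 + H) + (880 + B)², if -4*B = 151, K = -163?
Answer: 3636181169367/4842640 ≈ 7.5087e+5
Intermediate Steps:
B = -151/4 (B = -¼*151 = -151/4 ≈ -37.750)
W(A) = -163
H = -1272409/2421320 (H = (1272572 - 163)/(-1446437 - 974883) = 1272409/(-2421320) = 1272409*(-1/2421320) = -1272409/2421320 ≈ -0.52550)
(41483 + H) + (880 + B)² = (41483 - 1272409/2421320) + (880 - 151/4)² = 100442345151/2421320 + (3369/4)² = 100442345151/2421320 + 11350161/16 = 3636181169367/4842640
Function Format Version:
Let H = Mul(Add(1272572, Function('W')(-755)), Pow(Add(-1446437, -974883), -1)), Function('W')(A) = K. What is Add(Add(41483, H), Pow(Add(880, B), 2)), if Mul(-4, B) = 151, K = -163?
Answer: Rational(3636181169367, 4842640) ≈ 7.5087e+5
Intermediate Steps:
B = Rational(-151, 4) (B = Mul(Rational(-1, 4), 151) = Rational(-151, 4) ≈ -37.750)
Function('W')(A) = -163
H = Rational(-1272409, 2421320) (H = Mul(Add(1272572, -163), Pow(Add(-1446437, -974883), -1)) = Mul(1272409, Pow(-2421320, -1)) = Mul(1272409, Rational(-1, 2421320)) = Rational(-1272409, 2421320) ≈ -0.52550)
Add(Add(41483, H), Pow(Add(880, B), 2)) = Add(Add(41483, Rational(-1272409, 2421320)), Pow(Add(880, Rational(-151, 4)), 2)) = Add(Rational(100442345151, 2421320), Pow(Rational(3369, 4), 2)) = Add(Rational(100442345151, 2421320), Rational(11350161, 16)) = Rational(3636181169367, 4842640)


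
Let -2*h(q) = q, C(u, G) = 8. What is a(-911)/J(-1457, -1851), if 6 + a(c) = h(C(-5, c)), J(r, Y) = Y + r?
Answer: 5/1654 ≈ 0.0030230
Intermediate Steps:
h(q) = -q/2
a(c) = -10 (a(c) = -6 - 1/2*8 = -6 - 4 = -10)
a(-911)/J(-1457, -1851) = -10/(-1851 - 1457) = -10/(-3308) = -10*(-1/3308) = 5/1654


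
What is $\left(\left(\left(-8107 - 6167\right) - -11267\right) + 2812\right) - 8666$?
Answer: $-8861$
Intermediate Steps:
$\left(\left(\left(-8107 - 6167\right) - -11267\right) + 2812\right) - 8666 = \left(\left(-14274 + 11267\right) + 2812\right) - 8666 = \left(-3007 + 2812\right) - 8666 = -195 - 8666 = -8861$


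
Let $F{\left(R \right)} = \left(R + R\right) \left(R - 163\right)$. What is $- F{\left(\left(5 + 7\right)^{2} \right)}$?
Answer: $5472$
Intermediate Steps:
$F{\left(R \right)} = 2 R \left(-163 + R\right)$
$- F{\left(\left(5 + 7\right)^{2} \right)} = - 2 \left(5 + 7\right)^{2} \left(-163 + \left(5 + 7\right)^{2}\right) = - 2 \cdot 12^{2} \left(-163 + 12^{2}\right) = - 2 \cdot 144 \left(-163 + 144\right) = - 2 \cdot 144 \left(-19\right) = \left(-1\right) \left(-5472\right) = 5472$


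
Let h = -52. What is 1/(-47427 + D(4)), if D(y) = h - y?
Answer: -1/47483 ≈ -2.1060e-5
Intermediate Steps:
D(y) = -52 - y
1/(-47427 + D(4)) = 1/(-47427 + (-52 - 1*4)) = 1/(-47427 + (-52 - 4)) = 1/(-47427 - 56) = 1/(-47483) = -1/47483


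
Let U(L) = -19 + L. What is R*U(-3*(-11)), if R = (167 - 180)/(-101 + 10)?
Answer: 2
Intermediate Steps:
R = 1/7 (R = -13/(-91) = -13*(-1/91) = 1/7 ≈ 0.14286)
R*U(-3*(-11)) = (-19 - 3*(-11))/7 = (-19 + 33)/7 = (1/7)*14 = 2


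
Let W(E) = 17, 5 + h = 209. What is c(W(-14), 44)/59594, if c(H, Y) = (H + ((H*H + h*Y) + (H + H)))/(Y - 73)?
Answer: -4658/864113 ≈ -0.0053905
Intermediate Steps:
h = 204 (h = -5 + 209 = 204)
c(H, Y) = (H**2 + 3*H + 204*Y)/(-73 + Y) (c(H, Y) = (H + ((H*H + 204*Y) + (H + H)))/(Y - 73) = (H + ((H**2 + 204*Y) + 2*H))/(-73 + Y) = (H + (H**2 + 2*H + 204*Y))/(-73 + Y) = (H**2 + 3*H + 204*Y)/(-73 + Y))
c(W(-14), 44)/59594 = ((17**2 + 3*17 + 204*44)/(-73 + 44))/59594 = ((289 + 51 + 8976)/(-29))*(1/59594) = -1/29*9316*(1/59594) = -9316/29*1/59594 = -4658/864113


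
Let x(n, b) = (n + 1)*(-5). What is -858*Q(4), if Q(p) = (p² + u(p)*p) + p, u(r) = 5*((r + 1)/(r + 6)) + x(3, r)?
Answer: 42900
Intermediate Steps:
x(n, b) = -5 - 5*n (x(n, b) = (1 + n)*(-5) = -5 - 5*n)
u(r) = -20 + 5*(1 + r)/(6 + r) (u(r) = 5*((r + 1)/(r + 6)) + (-5 - 5*3) = 5*((1 + r)/(6 + r)) + (-5 - 15) = 5*((1 + r)/(6 + r)) - 20 = 5*(1 + r)/(6 + r) - 20 = -20 + 5*(1 + r)/(6 + r))
Q(p) = p + p² + 5*p*(-23 - 3*p)/(6 + p) (Q(p) = (p² + (5*(-23 - 3*p)/(6 + p))*p) + p = (p² + 5*p*(-23 - 3*p)/(6 + p)) + p = p + p² + 5*p*(-23 - 3*p)/(6 + p))
-858*Q(4) = -3432*(-109 + 4² - 8*4)/(6 + 4) = -3432*(-109 + 16 - 32)/10 = -3432*(-125)/10 = -858*(-50) = 42900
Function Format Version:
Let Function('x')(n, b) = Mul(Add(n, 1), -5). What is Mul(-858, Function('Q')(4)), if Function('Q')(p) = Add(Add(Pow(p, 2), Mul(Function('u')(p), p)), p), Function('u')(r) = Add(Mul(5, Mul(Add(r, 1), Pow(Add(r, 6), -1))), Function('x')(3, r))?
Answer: 42900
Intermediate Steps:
Function('x')(n, b) = Add(-5, Mul(-5, n)) (Function('x')(n, b) = Mul(Add(1, n), -5) = Add(-5, Mul(-5, n)))
Function('u')(r) = Add(-20, Mul(5, Pow(Add(6, r), -1), Add(1, r))) (Function('u')(r) = Add(Mul(5, Mul(Add(r, 1), Pow(Add(r, 6), -1))), Add(-5, Mul(-5, 3))) = Add(Mul(5, Mul(Add(1, r), Pow(Add(6, r), -1))), Add(-5, -15)) = Add(Mul(5, Mul(Pow(Add(6, r), -1), Add(1, r))), -20) = Add(Mul(5, Pow(Add(6, r), -1), Add(1, r)), -20) = Add(-20, Mul(5, Pow(Add(6, r), -1), Add(1, r))))
Function('Q')(p) = Add(p, Pow(p, 2), Mul(5, p, Pow(Add(6, p), -1), Add(-23, Mul(-3, p)))) (Function('Q')(p) = Add(Add(Pow(p, 2), Mul(Mul(5, Pow(Add(6, p), -1), Add(-23, Mul(-3, p))), p)), p) = Add(Add(Pow(p, 2), Mul(5, p, Pow(Add(6, p), -1), Add(-23, Mul(-3, p)))), p) = Add(p, Pow(p, 2), Mul(5, p, Pow(Add(6, p), -1), Add(-23, Mul(-3, p)))))
Mul(-858, Function('Q')(4)) = Mul(-858, Mul(4, Pow(Add(6, 4), -1), Add(-109, Pow(4, 2), Mul(-8, 4)))) = Mul(-858, Mul(4, Pow(10, -1), Add(-109, 16, -32))) = Mul(-858, Mul(4, Rational(1, 10), -125)) = Mul(-858, -50) = 42900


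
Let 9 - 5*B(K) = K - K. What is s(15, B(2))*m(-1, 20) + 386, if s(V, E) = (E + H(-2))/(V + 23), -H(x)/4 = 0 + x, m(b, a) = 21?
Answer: 74369/190 ≈ 391.42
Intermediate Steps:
H(x) = -4*x (H(x) = -4*(0 + x) = -4*x)
B(K) = 9/5 (B(K) = 9/5 - (K - K)/5 = 9/5 - 1/5*0 = 9/5 + 0 = 9/5)
s(V, E) = (8 + E)/(23 + V) (s(V, E) = (E - 4*(-2))/(V + 23) = (E + 8)/(23 + V) = (8 + E)/(23 + V))
s(15, B(2))*m(-1, 20) + 386 = ((8 + 9/5)/(23 + 15))*21 + 386 = ((49/5)/38)*21 + 386 = ((1/38)*(49/5))*21 + 386 = (49/190)*21 + 386 = 1029/190 + 386 = 74369/190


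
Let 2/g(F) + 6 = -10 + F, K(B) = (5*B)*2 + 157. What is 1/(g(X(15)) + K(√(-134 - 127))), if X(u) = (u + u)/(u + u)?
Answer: 35295/11409109 - 6750*I*√29/11409109 ≈ 0.0030936 - 0.003186*I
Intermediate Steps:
X(u) = 1 (X(u) = (2*u)/((2*u)) = (2*u)*(1/(2*u)) = 1)
K(B) = 157 + 10*B (K(B) = 10*B + 157 = 157 + 10*B)
g(F) = 2/(-16 + F) (g(F) = 2/(-6 + (-10 + F)) = 2/(-16 + F))
1/(g(X(15)) + K(√(-134 - 127))) = 1/(2/(-16 + 1) + (157 + 10*√(-134 - 127))) = 1/(2/(-15) + (157 + 10*√(-261))) = 1/(2*(-1/15) + (157 + 10*(3*I*√29))) = 1/(-2/15 + (157 + 30*I*√29)) = 1/(2353/15 + 30*I*√29)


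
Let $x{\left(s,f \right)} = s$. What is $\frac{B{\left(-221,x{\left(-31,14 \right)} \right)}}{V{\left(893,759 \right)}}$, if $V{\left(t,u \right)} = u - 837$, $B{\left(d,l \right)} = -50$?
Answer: $\frac{25}{39} \approx 0.64103$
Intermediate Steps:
$V{\left(t,u \right)} = -837 + u$
$\frac{B{\left(-221,x{\left(-31,14 \right)} \right)}}{V{\left(893,759 \right)}} = - \frac{50}{-837 + 759} = - \frac{50}{-78} = \left(-50\right) \left(- \frac{1}{78}\right) = \frac{25}{39}$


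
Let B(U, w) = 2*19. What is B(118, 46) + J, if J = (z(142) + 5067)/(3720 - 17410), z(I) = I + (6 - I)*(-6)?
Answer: 102839/2738 ≈ 37.560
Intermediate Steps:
z(I) = -36 + 7*I (z(I) = I + (-36 + 6*I) = -36 + 7*I)
J = -1205/2738 (J = ((-36 + 7*142) + 5067)/(3720 - 17410) = ((-36 + 994) + 5067)/(-13690) = (958 + 5067)*(-1/13690) = 6025*(-1/13690) = -1205/2738 ≈ -0.44010)
B(U, w) = 38
B(118, 46) + J = 38 - 1205/2738 = 102839/2738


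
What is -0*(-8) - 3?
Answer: -3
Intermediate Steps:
-0*(-8) - 3 = -18*0 - 3 = 0 - 3 = -3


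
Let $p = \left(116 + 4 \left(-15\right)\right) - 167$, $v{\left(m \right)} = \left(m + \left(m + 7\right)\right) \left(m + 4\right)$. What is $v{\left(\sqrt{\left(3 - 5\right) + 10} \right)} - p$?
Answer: $155 + 30 \sqrt{2} \approx 197.43$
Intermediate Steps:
$v{\left(m \right)} = \left(4 + m\right) \left(7 + 2 m\right)$ ($v{\left(m \right)} = \left(m + \left(7 + m\right)\right) \left(4 + m\right) = \left(7 + 2 m\right) \left(4 + m\right) = \left(4 + m\right) \left(7 + 2 m\right)$)
$p = -111$ ($p = \left(116 - 60\right) - 167 = 56 - 167 = -111$)
$v{\left(\sqrt{\left(3 - 5\right) + 10} \right)} - p = \left(28 + 2 \left(\sqrt{\left(3 - 5\right) + 10}\right)^{2} + 15 \sqrt{\left(3 - 5\right) + 10}\right) - -111 = \left(28 + 2 \left(\sqrt{\left(3 - 5\right) + 10}\right)^{2} + 15 \sqrt{\left(3 - 5\right) + 10}\right) + 111 = \left(28 + 2 \left(\sqrt{-2 + 10}\right)^{2} + 15 \sqrt{-2 + 10}\right) + 111 = \left(28 + 2 \left(\sqrt{8}\right)^{2} + 15 \sqrt{8}\right) + 111 = \left(28 + 2 \left(2 \sqrt{2}\right)^{2} + 15 \cdot 2 \sqrt{2}\right) + 111 = \left(28 + 2 \cdot 8 + 30 \sqrt{2}\right) + 111 = \left(28 + 16 + 30 \sqrt{2}\right) + 111 = \left(44 + 30 \sqrt{2}\right) + 111 = 155 + 30 \sqrt{2}$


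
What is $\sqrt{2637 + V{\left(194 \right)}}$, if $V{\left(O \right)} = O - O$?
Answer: $3 \sqrt{293} \approx 51.352$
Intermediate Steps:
$V{\left(O \right)} = 0$
$\sqrt{2637 + V{\left(194 \right)}} = \sqrt{2637 + 0} = \sqrt{2637} = 3 \sqrt{293}$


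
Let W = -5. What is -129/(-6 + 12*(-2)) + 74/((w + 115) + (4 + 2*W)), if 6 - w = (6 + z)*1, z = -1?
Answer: 547/110 ≈ 4.9727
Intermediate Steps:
w = 1 (w = 6 - (6 - 1) = 6 - 5 = 1)
-129/(-6 + 12*(-2)) + 74/((w + 115) + (4 + 2*W)) = -129/(-6 + 12*(-2)) + 74/((1 + 115) + (4 + 2*(-5))) = -129/(-6 - 24) + 74/(116 + (4 - 10)) = -129/(-30) + 74/(116 - 6) = -129*(-1/30) + 74/110 = 43/10 + 74*(1/110) = 43/10 + 37/55 = 547/110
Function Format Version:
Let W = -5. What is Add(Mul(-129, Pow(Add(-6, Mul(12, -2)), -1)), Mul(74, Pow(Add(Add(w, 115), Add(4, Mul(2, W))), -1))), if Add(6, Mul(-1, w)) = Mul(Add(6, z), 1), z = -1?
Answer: Rational(547, 110) ≈ 4.9727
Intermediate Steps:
w = 1 (w = Add(6, Mul(-1, Mul(Add(6, -1), 1))) = Add(6, Mul(-1, Mul(5, 1))) = Add(6, Mul(-1, 5)) = Add(6, -5) = 1)
Add(Mul(-129, Pow(Add(-6, Mul(12, -2)), -1)), Mul(74, Pow(Add(Add(w, 115), Add(4, Mul(2, W))), -1))) = Add(Mul(-129, Pow(Add(-6, Mul(12, -2)), -1)), Mul(74, Pow(Add(Add(1, 115), Add(4, Mul(2, -5))), -1))) = Add(Mul(-129, Pow(Add(-6, -24), -1)), Mul(74, Pow(Add(116, Add(4, -10)), -1))) = Add(Mul(-129, Pow(-30, -1)), Mul(74, Pow(Add(116, -6), -1))) = Add(Mul(-129, Rational(-1, 30)), Mul(74, Pow(110, -1))) = Add(Rational(43, 10), Mul(74, Rational(1, 110))) = Add(Rational(43, 10), Rational(37, 55)) = Rational(547, 110)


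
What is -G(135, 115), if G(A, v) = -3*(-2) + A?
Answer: -141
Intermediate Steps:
G(A, v) = 6 + A
-G(135, 115) = -(6 + 135) = -1*141 = -141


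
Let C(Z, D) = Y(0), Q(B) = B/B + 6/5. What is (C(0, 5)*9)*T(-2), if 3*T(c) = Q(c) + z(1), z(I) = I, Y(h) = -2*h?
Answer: 0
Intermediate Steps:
Q(B) = 11/5 (Q(B) = 1 + 6*(⅕) = 1 + 6/5 = 11/5)
C(Z, D) = 0 (C(Z, D) = -2*0 = 0)
T(c) = 16/15 (T(c) = (11/5 + 1)/3 = (⅓)*(16/5) = 16/15)
(C(0, 5)*9)*T(-2) = (0*9)*(16/15) = 0*(16/15) = 0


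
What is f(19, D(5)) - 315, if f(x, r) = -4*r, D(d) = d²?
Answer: -415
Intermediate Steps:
f(19, D(5)) - 315 = -4*5² - 315 = -4*25 - 315 = -100 - 315 = -415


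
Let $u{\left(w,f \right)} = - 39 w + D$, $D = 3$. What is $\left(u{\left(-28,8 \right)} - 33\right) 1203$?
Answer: $1277586$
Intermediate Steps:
$u{\left(w,f \right)} = 3 - 39 w$ ($u{\left(w,f \right)} = - 39 w + 3 = 3 - 39 w$)
$\left(u{\left(-28,8 \right)} - 33\right) 1203 = \left(\left(3 - -1092\right) - 33\right) 1203 = \left(\left(3 + 1092\right) - 33\right) 1203 = \left(1095 - 33\right) 1203 = 1062 \cdot 1203 = 1277586$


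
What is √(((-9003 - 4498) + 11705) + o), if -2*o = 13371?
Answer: I*√33926/2 ≈ 92.095*I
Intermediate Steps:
o = -13371/2 (o = -½*13371 = -13371/2 ≈ -6685.5)
√(((-9003 - 4498) + 11705) + o) = √(((-9003 - 4498) + 11705) - 13371/2) = √((-13501 + 11705) - 13371/2) = √(-1796 - 13371/2) = √(-16963/2) = I*√33926/2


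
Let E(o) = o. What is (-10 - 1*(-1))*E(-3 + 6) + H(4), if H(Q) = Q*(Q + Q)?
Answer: 5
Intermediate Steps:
H(Q) = 2*Q² (H(Q) = Q*(2*Q) = 2*Q²)
(-10 - 1*(-1))*E(-3 + 6) + H(4) = (-10 - 1*(-1))*(-3 + 6) + 2*4² = (-10 + 1)*3 + 2*16 = -9*3 + 32 = -27 + 32 = 5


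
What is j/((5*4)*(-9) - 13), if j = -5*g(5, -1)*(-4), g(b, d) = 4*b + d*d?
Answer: -420/193 ≈ -2.1762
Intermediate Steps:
g(b, d) = d² + 4*b (g(b, d) = 4*b + d² = d² + 4*b)
j = 420 (j = -5*((-1)² + 4*5)*(-4) = -5*(1 + 20)*(-4) = -5*21*(-4) = -105*(-4) = 420)
j/((5*4)*(-9) - 13) = 420/((5*4)*(-9) - 13) = 420/(20*(-9) - 13) = 420/(-180 - 13) = 420/(-193) = 420*(-1/193) = -420/193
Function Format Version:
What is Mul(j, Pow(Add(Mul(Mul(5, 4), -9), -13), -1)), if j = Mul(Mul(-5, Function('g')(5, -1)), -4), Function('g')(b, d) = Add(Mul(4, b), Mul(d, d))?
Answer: Rational(-420, 193) ≈ -2.1762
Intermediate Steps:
Function('g')(b, d) = Add(Pow(d, 2), Mul(4, b)) (Function('g')(b, d) = Add(Mul(4, b), Pow(d, 2)) = Add(Pow(d, 2), Mul(4, b)))
j = 420 (j = Mul(Mul(-5, Add(Pow(-1, 2), Mul(4, 5))), -4) = Mul(Mul(-5, Add(1, 20)), -4) = Mul(Mul(-5, 21), -4) = Mul(-105, -4) = 420)
Mul(j, Pow(Add(Mul(Mul(5, 4), -9), -13), -1)) = Mul(420, Pow(Add(Mul(Mul(5, 4), -9), -13), -1)) = Mul(420, Pow(Add(Mul(20, -9), -13), -1)) = Mul(420, Pow(Add(-180, -13), -1)) = Mul(420, Pow(-193, -1)) = Mul(420, Rational(-1, 193)) = Rational(-420, 193)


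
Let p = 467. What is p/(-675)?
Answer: -467/675 ≈ -0.69185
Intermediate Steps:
p/(-675) = 467/(-675) = 467*(-1/675) = -467/675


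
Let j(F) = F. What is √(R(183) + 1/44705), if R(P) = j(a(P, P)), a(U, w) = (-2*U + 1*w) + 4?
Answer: I*√357738082770/44705 ≈ 13.379*I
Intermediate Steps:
a(U, w) = 4 + w - 2*U (a(U, w) = (-2*U + w) + 4 = (w - 2*U) + 4 = 4 + w - 2*U)
R(P) = 4 - P (R(P) = 4 + P - 2*P = 4 - P)
√(R(183) + 1/44705) = √((4 - 1*183) + 1/44705) = √((4 - 183) + 1/44705) = √(-179 + 1/44705) = √(-8002194/44705) = I*√357738082770/44705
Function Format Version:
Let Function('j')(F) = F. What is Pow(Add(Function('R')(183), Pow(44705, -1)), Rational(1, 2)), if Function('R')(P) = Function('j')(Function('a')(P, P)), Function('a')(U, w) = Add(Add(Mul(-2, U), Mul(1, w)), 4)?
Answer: Mul(Rational(1, 44705), I, Pow(357738082770, Rational(1, 2))) ≈ Mul(13.379, I)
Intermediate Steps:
Function('a')(U, w) = Add(4, w, Mul(-2, U)) (Function('a')(U, w) = Add(Add(Mul(-2, U), w), 4) = Add(Add(w, Mul(-2, U)), 4) = Add(4, w, Mul(-2, U)))
Function('R')(P) = Add(4, Mul(-1, P)) (Function('R')(P) = Add(4, P, Mul(-2, P)) = Add(4, Mul(-1, P)))
Pow(Add(Function('R')(183), Pow(44705, -1)), Rational(1, 2)) = Pow(Add(Add(4, Mul(-1, 183)), Pow(44705, -1)), Rational(1, 2)) = Pow(Add(Add(4, -183), Rational(1, 44705)), Rational(1, 2)) = Pow(Add(-179, Rational(1, 44705)), Rational(1, 2)) = Pow(Rational(-8002194, 44705), Rational(1, 2)) = Mul(Rational(1, 44705), I, Pow(357738082770, Rational(1, 2)))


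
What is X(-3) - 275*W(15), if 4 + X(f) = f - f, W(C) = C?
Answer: -4129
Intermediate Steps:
X(f) = -4 (X(f) = -4 + (f - f) = -4 + 0 = -4)
X(-3) - 275*W(15) = -4 - 275*15 = -4 - 4125 = -4129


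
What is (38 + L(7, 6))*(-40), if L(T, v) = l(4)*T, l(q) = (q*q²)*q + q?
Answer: -74320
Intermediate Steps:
l(q) = q + q⁴ (l(q) = q³*q + q = q⁴ + q = q + q⁴)
L(T, v) = 260*T (L(T, v) = (4 + 4⁴)*T = (4 + 256)*T = 260*T)
(38 + L(7, 6))*(-40) = (38 + 260*7)*(-40) = (38 + 1820)*(-40) = 1858*(-40) = -74320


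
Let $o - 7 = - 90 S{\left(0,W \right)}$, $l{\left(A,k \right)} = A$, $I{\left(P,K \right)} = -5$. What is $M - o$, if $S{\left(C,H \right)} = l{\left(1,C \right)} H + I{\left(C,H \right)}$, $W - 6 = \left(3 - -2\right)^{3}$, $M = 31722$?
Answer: $43055$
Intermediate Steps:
$W = 131$ ($W = 6 + \left(3 - -2\right)^{3} = 6 + \left(3 + 2\right)^{3} = 6 + 5^{3} = 6 + 125 = 131$)
$S{\left(C,H \right)} = -5 + H$ ($S{\left(C,H \right)} = 1 H - 5 = H - 5 = -5 + H$)
$o = -11333$ ($o = 7 - 90 \left(-5 + 131\right) = 7 - 11340 = -11333$)
$M - o = 31722 - -11333 = 31722 + 11333 = 43055$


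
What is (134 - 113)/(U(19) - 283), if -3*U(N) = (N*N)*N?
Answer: -63/7708 ≈ -0.0081733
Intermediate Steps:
U(N) = -N**3/3 (U(N) = -N*N*N/3 = -N**2*N/3 = -N**3/3)
(134 - 113)/(U(19) - 283) = (134 - 113)/(-1/3*19**3 - 283) = 21/(-1/3*6859 - 283) = 21/(-6859/3 - 283) = 21/(-7708/3) = 21*(-3/7708) = -63/7708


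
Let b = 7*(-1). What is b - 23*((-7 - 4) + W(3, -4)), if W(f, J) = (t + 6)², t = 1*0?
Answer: -582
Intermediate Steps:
b = -7
t = 0
W(f, J) = 36 (W(f, J) = (0 + 6)² = 6² = 36)
b - 23*((-7 - 4) + W(3, -4)) = -7 - 23*((-7 - 4) + 36) = -7 - 23*(-11 + 36) = -7 - 23*25 = -7 - 575 = -582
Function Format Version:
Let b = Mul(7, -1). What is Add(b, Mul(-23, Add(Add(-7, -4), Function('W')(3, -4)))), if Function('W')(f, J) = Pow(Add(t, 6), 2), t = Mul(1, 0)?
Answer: -582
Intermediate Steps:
b = -7
t = 0
Function('W')(f, J) = 36 (Function('W')(f, J) = Pow(Add(0, 6), 2) = Pow(6, 2) = 36)
Add(b, Mul(-23, Add(Add(-7, -4), Function('W')(3, -4)))) = Add(-7, Mul(-23, Add(Add(-7, -4), 36))) = Add(-7, Mul(-23, Add(-11, 36))) = Add(-7, Mul(-23, 25)) = Add(-7, -575) = -582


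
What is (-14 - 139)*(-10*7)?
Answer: 10710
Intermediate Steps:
(-14 - 139)*(-10*7) = -153*(-70) = 10710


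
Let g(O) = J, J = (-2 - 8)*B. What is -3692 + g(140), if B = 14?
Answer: -3832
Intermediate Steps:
J = -140 (J = (-2 - 8)*14 = -10*14 = -140)
g(O) = -140
-3692 + g(140) = -3692 - 140 = -3832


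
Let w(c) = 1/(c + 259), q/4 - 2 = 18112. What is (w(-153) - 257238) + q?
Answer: -19586891/106 ≈ -1.8478e+5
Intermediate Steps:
q = 72456 (q = 8 + 4*18112 = 8 + 72448 = 72456)
w(c) = 1/(259 + c)
(w(-153) - 257238) + q = (1/(259 - 153) - 257238) + 72456 = (1/106 - 257238) + 72456 = -27267227/106 + 72456 = -19586891/106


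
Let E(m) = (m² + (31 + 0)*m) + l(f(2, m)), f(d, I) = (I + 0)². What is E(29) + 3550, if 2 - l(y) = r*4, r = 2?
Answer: 5284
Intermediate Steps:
f(d, I) = I²
l(y) = -6 (l(y) = 2 - 2*4 = 2 - 1*8 = 2 - 8 = -6)
E(m) = -6 + m² + 31*m (E(m) = (m² + (31 + 0)*m) - 6 = (m² + 31*m) - 6 = -6 + m² + 31*m)
E(29) + 3550 = (-6 + 29² + 31*29) + 3550 = (-6 + 841 + 899) + 3550 = 1734 + 3550 = 5284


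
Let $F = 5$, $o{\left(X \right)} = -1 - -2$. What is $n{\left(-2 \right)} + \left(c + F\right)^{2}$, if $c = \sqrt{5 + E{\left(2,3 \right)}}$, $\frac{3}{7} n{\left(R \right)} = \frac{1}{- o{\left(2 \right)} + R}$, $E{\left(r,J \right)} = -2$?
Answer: $\frac{245}{9} + 10 \sqrt{3} \approx 44.543$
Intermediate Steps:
$o{\left(X \right)} = 1$ ($o{\left(X \right)} = -1 + 2 = 1$)
$n{\left(R \right)} = \frac{7}{3 \left(-1 + R\right)}$ ($n{\left(R \right)} = \frac{7}{3 \left(\left(-1\right) 1 + R\right)} = \frac{7}{3 \left(-1 + R\right)}$)
$c = \sqrt{3}$ ($c = \sqrt{5 - 2} = \sqrt{3} \approx 1.732$)
$n{\left(-2 \right)} + \left(c + F\right)^{2} = \frac{7}{3 \left(-1 - 2\right)} + \left(\sqrt{3} + 5\right)^{2} = \frac{7}{3 \left(-3\right)} + \left(5 + \sqrt{3}\right)^{2} = \frac{7}{3} \left(- \frac{1}{3}\right) + \left(5 + \sqrt{3}\right)^{2} = - \frac{7}{9} + \left(5 + \sqrt{3}\right)^{2}$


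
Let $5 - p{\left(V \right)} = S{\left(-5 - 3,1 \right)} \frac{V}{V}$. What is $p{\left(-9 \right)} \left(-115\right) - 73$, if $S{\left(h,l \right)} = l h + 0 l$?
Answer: $-1568$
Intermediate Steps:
$S{\left(h,l \right)} = h l$ ($S{\left(h,l \right)} = h l + 0 = h l$)
$p{\left(V \right)} = 13$ ($p{\left(V \right)} = 5 - \left(-5 - 3\right) 1 \frac{V}{V} = 5 - \left(-5 - 3\right) 1 \cdot 1 = 5 - \left(-8\right) 1 \cdot 1 = 5 - \left(-8\right) 1 = 5 - -8 = 5 + 8 = 13$)
$p{\left(-9 \right)} \left(-115\right) - 73 = 13 \left(-115\right) - 73 = -1495 - 73 = -1568$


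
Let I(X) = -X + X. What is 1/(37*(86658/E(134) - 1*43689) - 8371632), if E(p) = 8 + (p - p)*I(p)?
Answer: -4/38349327 ≈ -1.0430e-7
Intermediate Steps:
I(X) = 0
E(p) = 8 (E(p) = 8 + (p - p)*0 = 8 + 0*0 = 8 + 0 = 8)
1/(37*(86658/E(134) - 1*43689) - 8371632) = 1/(37*(86658/8 - 1*43689) - 8371632) = 1/(37*(86658*(1/8) - 43689) - 8371632) = 1/(37*(43329/4 - 43689) - 8371632) = 1/(37*(-131427/4) - 8371632) = 1/(-4862799/4 - 8371632) = 1/(-38349327/4) = -4/38349327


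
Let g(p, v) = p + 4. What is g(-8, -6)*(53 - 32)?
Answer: -84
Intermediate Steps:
g(p, v) = 4 + p
g(-8, -6)*(53 - 32) = (4 - 8)*(53 - 32) = -4*21 = -84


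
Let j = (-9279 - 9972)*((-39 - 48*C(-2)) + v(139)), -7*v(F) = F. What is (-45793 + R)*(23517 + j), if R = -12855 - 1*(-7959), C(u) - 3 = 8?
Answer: -4016988033903/7 ≈ -5.7386e+11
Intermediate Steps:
v(F) = -F/7
C(u) = 11 (C(u) = 3 + 8 = 11)
R = -4896 (R = -12855 + 7959 = -4896)
j = 79083108/7 (j = (-9279 - 9972)*((-39 - 48*11) - ⅐*139) = -19251*((-39 - 528) - 139/7) = -19251*(-567 - 139/7) = -19251*(-4108/7) = 79083108/7 ≈ 1.1298e+7)
(-45793 + R)*(23517 + j) = (-45793 - 4896)*(23517 + 79083108/7) = -50689*79247727/7 = -4016988033903/7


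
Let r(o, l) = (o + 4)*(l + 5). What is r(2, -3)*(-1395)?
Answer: -16740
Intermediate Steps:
r(o, l) = (4 + o)*(5 + l)
r(2, -3)*(-1395) = (20 + 4*(-3) + 5*2 - 3*2)*(-1395) = (20 - 12 + 10 - 6)*(-1395) = 12*(-1395) = -16740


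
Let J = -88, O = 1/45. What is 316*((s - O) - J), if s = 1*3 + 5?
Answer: 1364804/45 ≈ 30329.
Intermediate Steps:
O = 1/45 ≈ 0.022222
s = 8 (s = 3 + 5 = 8)
316*((s - O) - J) = 316*((8 - 1*1/45) - 1*(-88)) = 316*((8 - 1/45) + 88) = 316*(359/45 + 88) = 316*(4319/45) = 1364804/45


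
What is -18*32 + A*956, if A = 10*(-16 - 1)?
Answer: -163096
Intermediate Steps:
A = -170 (A = 10*(-17) = -170)
-18*32 + A*956 = -18*32 - 170*956 = -576 - 162520 = -163096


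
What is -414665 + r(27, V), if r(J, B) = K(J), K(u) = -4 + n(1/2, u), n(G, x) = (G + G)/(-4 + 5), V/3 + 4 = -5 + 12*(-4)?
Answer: -414668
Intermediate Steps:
V = -171 (V = -12 + 3*(-5 + 12*(-4)) = -12 + 3*(-5 - 48) = -12 + 3*(-53) = -12 - 159 = -171)
n(G, x) = 2*G (n(G, x) = (2*G)/1 = (2*G)*1 = 2*G)
K(u) = -3 (K(u) = -4 + 2/2 = -4 + 2*(1/2) = -4 + 1 = -3)
r(J, B) = -3
-414665 + r(27, V) = -414665 - 3 = -414668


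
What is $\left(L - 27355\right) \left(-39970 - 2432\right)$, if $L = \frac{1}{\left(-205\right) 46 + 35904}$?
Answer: $\frac{15353685099069}{13237} \approx 1.1599 \cdot 10^{9}$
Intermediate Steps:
$L = \frac{1}{26474}$ ($L = \frac{1}{-9430 + 35904} = \frac{1}{26474} \approx 3.7773 \cdot 10^{-5}$)
$\left(L - 27355\right) \left(-39970 - 2432\right) = \left(\frac{1}{26474} - 27355\right) \left(-39970 - 2432\right) = \left(- \frac{724196269}{26474}\right) \left(-42402\right) = \frac{15353685099069}{13237}$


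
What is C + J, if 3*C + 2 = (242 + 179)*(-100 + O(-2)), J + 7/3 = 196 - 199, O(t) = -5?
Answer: -14741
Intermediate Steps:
J = -16/3 (J = -7/3 + (196 - 199) = -7/3 - 3 = -16/3 ≈ -5.3333)
C = -44207/3 (C = -2/3 + ((242 + 179)*(-100 - 5))/3 = -2/3 + (421*(-105))/3 = -2/3 + (1/3)*(-44205) = -2/3 - 14735 = -44207/3 ≈ -14736.)
C + J = -44207/3 - 16/3 = -14741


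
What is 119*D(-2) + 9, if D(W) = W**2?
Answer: 485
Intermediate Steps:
119*D(-2) + 9 = 119*(-2)**2 + 9 = 119*4 + 9 = 476 + 9 = 485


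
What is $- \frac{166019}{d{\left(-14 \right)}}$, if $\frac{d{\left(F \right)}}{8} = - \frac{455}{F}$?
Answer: $- \frac{166019}{260} \approx -638.53$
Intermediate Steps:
$d{\left(F \right)} = - \frac{3640}{F}$ ($d{\left(F \right)} = 8 \left(- \frac{455}{F}\right) = - \frac{3640}{F}$)
$- \frac{166019}{d{\left(-14 \right)}} = - \frac{166019}{\left(-3640\right) \frac{1}{-14}} = - \frac{166019}{\left(-3640\right) \left(- \frac{1}{14}\right)} = - \frac{166019}{260}$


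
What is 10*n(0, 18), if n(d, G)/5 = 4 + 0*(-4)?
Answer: 200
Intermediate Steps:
n(d, G) = 20 (n(d, G) = 5*(4 + 0*(-4)) = 5*(4 + 0) = 5*4 = 20)
10*n(0, 18) = 10*20 = 200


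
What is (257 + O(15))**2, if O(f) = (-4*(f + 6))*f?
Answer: 1006009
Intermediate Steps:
O(f) = f*(-24 - 4*f) (O(f) = (-4*(6 + f))*f = (-24 - 4*f)*f = f*(-24 - 4*f))
(257 + O(15))**2 = (257 - 4*15*(6 + 15))**2 = (257 - 4*15*21)**2 = (257 - 1260)**2 = (-1003)**2 = 1006009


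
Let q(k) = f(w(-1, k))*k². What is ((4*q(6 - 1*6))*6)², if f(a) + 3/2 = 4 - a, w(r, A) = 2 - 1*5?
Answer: 0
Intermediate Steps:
w(r, A) = -3 (w(r, A) = 2 - 5 = -3)
f(a) = 5/2 - a (f(a) = -3/2 + (4 - a) = 5/2 - a)
q(k) = 11*k²/2 (q(k) = (5/2 - 1*(-3))*k² = (5/2 + 3)*k² = 11*k²/2)
((4*q(6 - 1*6))*6)² = ((4*(11*(6 - 1*6)²/2))*6)² = ((4*(11*(6 - 6)²/2))*6)² = ((4*((11/2)*0²))*6)² = ((4*((11/2)*0))*6)² = ((4*0)*6)² = (0*6)² = 0² = 0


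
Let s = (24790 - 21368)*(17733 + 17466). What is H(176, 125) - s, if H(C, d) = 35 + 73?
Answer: -120450870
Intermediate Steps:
H(C, d) = 108
s = 120450978 (s = 3422*35199 = 120450978)
H(176, 125) - s = 108 - 1*120450978 = 108 - 120450978 = -120450870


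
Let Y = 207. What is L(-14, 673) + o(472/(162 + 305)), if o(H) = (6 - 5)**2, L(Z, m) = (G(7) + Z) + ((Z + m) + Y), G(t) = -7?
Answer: 846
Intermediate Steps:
L(Z, m) = 200 + m + 2*Z (L(Z, m) = (-7 + Z) + ((Z + m) + 207) = (-7 + Z) + (207 + Z + m) = 200 + m + 2*Z)
o(H) = 1 (o(H) = 1**2 = 1)
L(-14, 673) + o(472/(162 + 305)) = (200 + 673 + 2*(-14)) + 1 = (200 + 673 - 28) + 1 = 845 + 1 = 846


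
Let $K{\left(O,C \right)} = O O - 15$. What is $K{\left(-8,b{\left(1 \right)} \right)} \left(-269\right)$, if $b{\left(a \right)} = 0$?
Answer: $-13181$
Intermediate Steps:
$K{\left(O,C \right)} = -15 + O^{2}$ ($K{\left(O,C \right)} = O^{2} - 15 = -15 + O^{2}$)
$K{\left(-8,b{\left(1 \right)} \right)} \left(-269\right) = \left(-15 + \left(-8\right)^{2}\right) \left(-269\right) = \left(-15 + 64\right) \left(-269\right) = 49 \left(-269\right) = -13181$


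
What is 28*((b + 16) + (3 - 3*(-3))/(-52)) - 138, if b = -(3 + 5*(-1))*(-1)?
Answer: 3218/13 ≈ 247.54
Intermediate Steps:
b = -2 (b = -(3 - 5)*(-1) = -1*(-2)*(-1) = 2*(-1) = -2)
28*((b + 16) + (3 - 3*(-3))/(-52)) - 138 = 28*((-2 + 16) + (3 - 3*(-3))/(-52)) - 138 = 28*(14 + (3 + 9)*(-1/52)) - 138 = 28*(14 + 12*(-1/52)) - 138 = 28*(14 - 3/13) - 138 = 28*(179/13) - 138 = 5012/13 - 138 = 3218/13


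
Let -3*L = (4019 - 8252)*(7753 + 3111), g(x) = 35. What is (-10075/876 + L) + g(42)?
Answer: 13428315689/876 ≈ 1.5329e+7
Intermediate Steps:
L = 15329104 (L = -(4019 - 8252)*(7753 + 3111)/3 = -(-1411)*10864 = -1/3*(-45987312) = 15329104)
(-10075/876 + L) + g(42) = (-10075/876 + 15329104) + 35 = 13428285029/876 + 35 = 13428315689/876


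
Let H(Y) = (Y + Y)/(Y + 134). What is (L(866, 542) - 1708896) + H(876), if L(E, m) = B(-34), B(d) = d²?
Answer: -862407824/505 ≈ -1.7077e+6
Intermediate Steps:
L(E, m) = 1156 (L(E, m) = (-34)² = 1156)
H(Y) = 2*Y/(134 + Y) (H(Y) = (2*Y)/(134 + Y) = 2*Y/(134 + Y))
(L(866, 542) - 1708896) + H(876) = (1156 - 1708896) + 2*876/(134 + 876) = -1707740 + 2*876/1010 = -1707740 + 2*876*(1/1010) = -1707740 + 876/505 = -862407824/505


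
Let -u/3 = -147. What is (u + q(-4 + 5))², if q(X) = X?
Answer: 195364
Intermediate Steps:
u = 441 (u = -3*(-147) = 441)
(u + q(-4 + 5))² = (441 + (-4 + 5))² = (441 + 1)² = 442² = 195364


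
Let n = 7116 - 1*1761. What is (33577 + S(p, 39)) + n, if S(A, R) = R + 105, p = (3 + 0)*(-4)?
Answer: 39076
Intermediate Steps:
p = -12 (p = 3*(-4) = -12)
S(A, R) = 105 + R
n = 5355 (n = 7116 - 1761 = 5355)
(33577 + S(p, 39)) + n = (33577 + (105 + 39)) + 5355 = (33577 + 144) + 5355 = 33721 + 5355 = 39076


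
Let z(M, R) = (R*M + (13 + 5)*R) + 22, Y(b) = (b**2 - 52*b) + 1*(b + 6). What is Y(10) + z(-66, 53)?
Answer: -2926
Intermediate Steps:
Y(b) = 6 + b**2 - 51*b (Y(b) = (b**2 - 52*b) + 1*(6 + b) = (b**2 - 52*b) + (6 + b) = 6 + b**2 - 51*b)
z(M, R) = 22 + 18*R + M*R (z(M, R) = (M*R + 18*R) + 22 = (18*R + M*R) + 22 = 22 + 18*R + M*R)
Y(10) + z(-66, 53) = (6 + 10**2 - 51*10) + (22 + 18*53 - 66*53) = (6 + 100 - 510) + (22 + 954 - 3498) = -404 - 2522 = -2926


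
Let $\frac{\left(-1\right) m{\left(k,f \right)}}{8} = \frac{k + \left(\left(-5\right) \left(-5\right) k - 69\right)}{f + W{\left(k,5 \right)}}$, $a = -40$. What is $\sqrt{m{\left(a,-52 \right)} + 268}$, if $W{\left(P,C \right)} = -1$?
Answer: $\frac{2 \sqrt{70649}}{53} \approx 10.03$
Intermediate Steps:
$m{\left(k,f \right)} = - \frac{8 \left(-69 + 26 k\right)}{-1 + f}$ ($m{\left(k,f \right)} = - 8 \frac{k + \left(\left(-5\right) \left(-5\right) k - 69\right)}{f - 1} = - 8 \frac{k + \left(25 k - 69\right)}{-1 + f} = - 8 \frac{k + \left(-69 + 25 k\right)}{-1 + f} = - 8 \frac{-69 + 26 k}{-1 + f} = - \frac{8 \left(-69 + 26 k\right)}{-1 + f}$)
$\sqrt{m{\left(a,-52 \right)} + 268} = \sqrt{\frac{8 \left(69 - -1040\right)}{-1 - 52} + 268} = \sqrt{\frac{8 \left(69 + 1040\right)}{-53} + 268} = \sqrt{8 \left(- \frac{1}{53}\right) 1109 + 268} = \sqrt{- \frac{8872}{53} + 268} = \sqrt{\frac{5332}{53}} = \frac{2 \sqrt{70649}}{53}$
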